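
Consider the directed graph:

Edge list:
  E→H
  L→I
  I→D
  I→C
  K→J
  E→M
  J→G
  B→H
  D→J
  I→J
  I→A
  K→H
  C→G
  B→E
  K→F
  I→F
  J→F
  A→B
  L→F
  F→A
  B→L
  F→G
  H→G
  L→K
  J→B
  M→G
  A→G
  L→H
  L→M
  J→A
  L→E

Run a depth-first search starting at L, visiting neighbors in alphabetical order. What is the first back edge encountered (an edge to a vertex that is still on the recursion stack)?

B->L

DFS from L (visiting neighbors in alphabetical order); mark gray on enter, black on exit:
L gray
  E gray
    H gray
      G gray
      G black
    H black
    M gray
      M→G: G black — skip
    M black
  E black
  F gray
    A gray
      B gray
        B→E: E black — skip
        B→H: H black — skip
        B→L: L is gray → back edge
First back edge: B → L.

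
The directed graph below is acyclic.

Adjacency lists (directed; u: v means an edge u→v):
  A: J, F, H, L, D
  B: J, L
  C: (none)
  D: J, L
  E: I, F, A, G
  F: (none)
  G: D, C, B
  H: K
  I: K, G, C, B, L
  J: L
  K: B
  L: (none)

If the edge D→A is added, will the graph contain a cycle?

Adding D→A creates a cycle iff A can already reach D.
Path from A: A → D.
So A → … → D → A is a cycle.

Yes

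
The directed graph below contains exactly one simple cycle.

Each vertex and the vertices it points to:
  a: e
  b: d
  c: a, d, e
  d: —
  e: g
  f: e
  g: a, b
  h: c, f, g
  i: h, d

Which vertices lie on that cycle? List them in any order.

DFS with gray/black marking from g:
g gray
  a gray
    e gray
      e→g: g is gray → back edge
Back edge closes the cycle g → a → e → g; its vertices are {a, e, g}.

a, e, g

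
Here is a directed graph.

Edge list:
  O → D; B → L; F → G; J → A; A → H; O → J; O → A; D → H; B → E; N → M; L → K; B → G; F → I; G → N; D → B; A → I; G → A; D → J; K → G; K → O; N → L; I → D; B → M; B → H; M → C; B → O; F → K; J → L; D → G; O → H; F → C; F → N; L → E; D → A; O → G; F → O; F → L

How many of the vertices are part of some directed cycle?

10

A vertex is on a directed cycle iff it belongs to a strongly connected component of size ≥ 2 (or has a self-loop).
The vertices on cycles are {A, B, D, G, I, J, K, L, N, O} — 10 in total.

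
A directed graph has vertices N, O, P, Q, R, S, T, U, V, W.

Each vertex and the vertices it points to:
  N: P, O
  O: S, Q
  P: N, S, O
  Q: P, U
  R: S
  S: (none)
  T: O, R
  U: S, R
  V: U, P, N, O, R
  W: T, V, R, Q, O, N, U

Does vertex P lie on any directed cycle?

Yes

P is on a cycle iff P can reach itself via ≥1 edge.
P → N → P — yes.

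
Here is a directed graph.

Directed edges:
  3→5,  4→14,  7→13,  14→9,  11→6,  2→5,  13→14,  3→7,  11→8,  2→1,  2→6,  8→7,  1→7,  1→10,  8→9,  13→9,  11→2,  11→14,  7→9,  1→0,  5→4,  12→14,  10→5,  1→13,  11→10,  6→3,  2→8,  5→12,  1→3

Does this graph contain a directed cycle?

No

DFS with white/gray/black marking, starting from 2:
2 gray
  6 gray
    3 gray
      7 gray
        13 gray
          14 gray
            9 gray
            9 black
          14 black
          13→9: 9 black — skip
        13 black
        7→9: 9 black — skip
      7 black
      5 gray
        12 gray
          12→14: 14 black — skip
        12 black
        4 gray
          4→14: 14 black — skip
        4 black
      5 black
    3 black
  6 black
  8 gray
    8→7: 7 black — skip
    8→9: 9 black — skip
  8 black
  1 gray
    1→7: 7 black — skip
    0 gray
    0 black
    10 gray
      10→5: 5 black — skip
    10 black
    1→13: 13 black — skip
    1→3: 3 black — skip
  1 black
  2→5: 5 black — skip
2 black
11 gray
  11→14: 14 black — skip
  11→10: 10 black — skip
  11→6: 6 black — skip
  11→2: 2 black — skip
  11→8: 8 black — skip
11 black
Every edge goes to a white or black vertex — no back edge, so the graph is acyclic.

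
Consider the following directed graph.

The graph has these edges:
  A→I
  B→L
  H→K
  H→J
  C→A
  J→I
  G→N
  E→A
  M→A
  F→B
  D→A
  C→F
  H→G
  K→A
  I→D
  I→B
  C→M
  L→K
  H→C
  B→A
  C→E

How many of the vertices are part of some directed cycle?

6

A vertex is on a directed cycle iff it belongs to a strongly connected component of size ≥ 2 (or has a self-loop).
The vertices on cycles are {A, B, D, I, K, L} — 6 in total.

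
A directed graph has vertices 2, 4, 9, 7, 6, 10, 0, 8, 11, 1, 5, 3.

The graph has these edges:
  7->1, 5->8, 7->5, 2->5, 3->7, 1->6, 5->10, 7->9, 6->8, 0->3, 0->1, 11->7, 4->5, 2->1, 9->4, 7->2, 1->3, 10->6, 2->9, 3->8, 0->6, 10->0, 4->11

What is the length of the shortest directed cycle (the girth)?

For each vertex v, BFS finds the shortest path from v back to v.
The shortest such closed walk is 7 → 1 → 3 → 7, length 3.

3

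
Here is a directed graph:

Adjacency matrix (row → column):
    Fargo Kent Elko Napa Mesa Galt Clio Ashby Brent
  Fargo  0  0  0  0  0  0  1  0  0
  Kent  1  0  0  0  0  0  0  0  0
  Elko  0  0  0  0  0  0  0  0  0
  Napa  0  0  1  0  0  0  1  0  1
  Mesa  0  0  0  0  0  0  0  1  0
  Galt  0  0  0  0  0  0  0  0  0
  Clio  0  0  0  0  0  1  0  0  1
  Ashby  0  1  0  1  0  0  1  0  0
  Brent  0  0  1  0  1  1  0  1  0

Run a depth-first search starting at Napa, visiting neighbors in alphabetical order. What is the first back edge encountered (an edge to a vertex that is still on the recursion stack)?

Clio→Brent

DFS from Napa (visiting neighbors in alphabetical order); mark gray on enter, black on exit:
Napa gray
  Brent gray
    Ashby gray
      Clio gray
        Clio→Brent: Brent is gray → back edge
First back edge: Clio → Brent.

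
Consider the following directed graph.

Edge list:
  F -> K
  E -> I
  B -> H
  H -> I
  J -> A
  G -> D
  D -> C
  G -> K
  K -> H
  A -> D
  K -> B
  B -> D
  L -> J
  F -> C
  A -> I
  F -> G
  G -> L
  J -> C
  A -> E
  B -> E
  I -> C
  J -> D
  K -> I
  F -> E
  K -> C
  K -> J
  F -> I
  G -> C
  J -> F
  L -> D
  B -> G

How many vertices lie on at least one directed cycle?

6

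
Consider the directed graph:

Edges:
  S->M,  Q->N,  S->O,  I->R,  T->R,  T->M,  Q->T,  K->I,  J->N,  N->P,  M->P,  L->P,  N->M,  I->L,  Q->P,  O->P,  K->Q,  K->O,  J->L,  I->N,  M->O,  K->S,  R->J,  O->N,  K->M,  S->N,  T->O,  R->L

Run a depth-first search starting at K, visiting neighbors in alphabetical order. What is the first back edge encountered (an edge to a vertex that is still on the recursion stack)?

O->N

DFS from K (visiting neighbors in alphabetical order); mark gray on enter, black on exit:
K gray
  I gray
    L gray
      P gray
      P black
    L black
    N gray
      M gray
        O gray
          O→N: N is gray → back edge
First back edge: O → N.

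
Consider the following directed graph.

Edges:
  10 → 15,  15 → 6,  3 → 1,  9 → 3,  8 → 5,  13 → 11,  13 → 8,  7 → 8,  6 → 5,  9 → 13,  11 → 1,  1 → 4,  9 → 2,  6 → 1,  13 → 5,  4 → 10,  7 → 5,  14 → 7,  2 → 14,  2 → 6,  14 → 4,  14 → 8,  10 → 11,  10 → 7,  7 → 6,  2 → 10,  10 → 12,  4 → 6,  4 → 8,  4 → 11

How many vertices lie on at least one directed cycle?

A vertex is on a directed cycle iff it belongs to a strongly connected component of size ≥ 2 (or has a self-loop).
The vertices on cycles are {1, 4, 6, 7, 10, 11, 15} — 7 in total.

7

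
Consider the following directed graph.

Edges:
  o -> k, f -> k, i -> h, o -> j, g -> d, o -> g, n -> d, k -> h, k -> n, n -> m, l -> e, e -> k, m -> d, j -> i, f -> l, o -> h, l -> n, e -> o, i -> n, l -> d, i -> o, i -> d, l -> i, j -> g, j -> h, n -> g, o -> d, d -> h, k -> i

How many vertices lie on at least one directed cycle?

4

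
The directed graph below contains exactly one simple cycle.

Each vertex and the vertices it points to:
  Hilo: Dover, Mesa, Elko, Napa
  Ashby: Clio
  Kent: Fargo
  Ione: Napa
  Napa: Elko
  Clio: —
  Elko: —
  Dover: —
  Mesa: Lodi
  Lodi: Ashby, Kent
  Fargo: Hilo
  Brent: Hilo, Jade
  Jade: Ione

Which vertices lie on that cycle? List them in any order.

DFS with gray/black marking from Hilo:
Hilo gray
  Dover gray
  Dover black
  Mesa gray
    Lodi gray
      Ashby gray
        Clio gray
        Clio black
      Ashby black
      Kent gray
        Fargo gray
          Fargo→Hilo: Hilo is gray → back edge
Back edge closes the cycle Hilo → Mesa → Lodi → Kent → Fargo → Hilo; its vertices are {Hilo, Kent, Lodi, Mesa, Fargo}.

Hilo, Kent, Lodi, Mesa, Fargo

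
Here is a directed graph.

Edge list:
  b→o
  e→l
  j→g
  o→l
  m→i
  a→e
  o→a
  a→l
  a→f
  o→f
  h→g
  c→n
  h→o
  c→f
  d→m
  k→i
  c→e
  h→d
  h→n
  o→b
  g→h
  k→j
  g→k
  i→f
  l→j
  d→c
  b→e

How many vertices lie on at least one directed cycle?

A vertex is on a directed cycle iff it belongs to a strongly connected component of size ≥ 2 (or has a self-loop).
The vertices on cycles are {a, b, c, d, e, g, h, j, k, l, o} — 11 in total.

11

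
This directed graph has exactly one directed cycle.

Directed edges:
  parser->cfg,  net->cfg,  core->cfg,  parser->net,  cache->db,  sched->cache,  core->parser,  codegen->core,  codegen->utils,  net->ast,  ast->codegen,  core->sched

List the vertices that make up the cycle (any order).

DFS with gray/black marking from ast:
ast gray
  codegen gray
    core gray
      cfg gray
      cfg black
      sched gray
        cache gray
          db gray
          db black
        cache black
      sched black
      parser gray
        parser→cfg: cfg black — skip
        net gray
          net→cfg: cfg black — skip
          net→ast: ast is gray → back edge
Back edge closes the cycle ast → codegen → core → parser → net → ast; its vertices are {ast, net, core, parser, codegen}.

ast, net, core, parser, codegen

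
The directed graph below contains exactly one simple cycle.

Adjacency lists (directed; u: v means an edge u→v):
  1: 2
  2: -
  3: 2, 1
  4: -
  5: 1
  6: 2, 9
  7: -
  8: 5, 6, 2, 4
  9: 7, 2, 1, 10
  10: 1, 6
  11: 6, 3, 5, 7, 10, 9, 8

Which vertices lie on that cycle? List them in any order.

6, 9, 10

DFS with gray/black marking from 9:
9 gray
  7 gray
  7 black
  2 gray
  2 black
  1 gray
    1→2: 2 black — skip
  1 black
  10 gray
    10→1: 1 black — skip
    6 gray
      6→2: 2 black — skip
      6→9: 9 is gray → back edge
Back edge closes the cycle 9 → 10 → 6 → 9; its vertices are {6, 9, 10}.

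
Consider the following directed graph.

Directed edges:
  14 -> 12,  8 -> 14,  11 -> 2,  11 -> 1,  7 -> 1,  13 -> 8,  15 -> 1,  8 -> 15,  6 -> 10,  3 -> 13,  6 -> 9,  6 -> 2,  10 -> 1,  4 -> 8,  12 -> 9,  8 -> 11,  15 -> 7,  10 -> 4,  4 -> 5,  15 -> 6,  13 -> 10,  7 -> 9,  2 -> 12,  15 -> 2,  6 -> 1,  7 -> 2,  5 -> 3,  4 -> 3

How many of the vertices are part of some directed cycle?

8

A vertex is on a directed cycle iff it belongs to a strongly connected component of size ≥ 2 (or has a self-loop).
The vertices on cycles are {3, 4, 5, 6, 8, 10, 13, 15} — 8 in total.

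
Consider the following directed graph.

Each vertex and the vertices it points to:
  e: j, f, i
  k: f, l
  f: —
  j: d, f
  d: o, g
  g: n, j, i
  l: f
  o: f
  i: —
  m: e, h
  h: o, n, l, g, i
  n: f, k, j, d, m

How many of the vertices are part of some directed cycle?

A vertex is on a directed cycle iff it belongs to a strongly connected component of size ≥ 2 (or has a self-loop).
The vertices on cycles are {d, e, g, h, j, m, n} — 7 in total.

7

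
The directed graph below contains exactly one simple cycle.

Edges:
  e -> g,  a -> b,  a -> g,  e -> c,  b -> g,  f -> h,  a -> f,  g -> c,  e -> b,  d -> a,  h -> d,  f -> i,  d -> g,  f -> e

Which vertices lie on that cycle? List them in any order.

a, d, f, h

DFS with gray/black marking from f:
f gray
  h gray
    d gray
      a gray
        g gray
          c gray
          c black
        g black
        b gray
          b→g: g black — skip
        b black
        a→f: f is gray → back edge
Back edge closes the cycle f → h → d → a → f; its vertices are {a, d, f, h}.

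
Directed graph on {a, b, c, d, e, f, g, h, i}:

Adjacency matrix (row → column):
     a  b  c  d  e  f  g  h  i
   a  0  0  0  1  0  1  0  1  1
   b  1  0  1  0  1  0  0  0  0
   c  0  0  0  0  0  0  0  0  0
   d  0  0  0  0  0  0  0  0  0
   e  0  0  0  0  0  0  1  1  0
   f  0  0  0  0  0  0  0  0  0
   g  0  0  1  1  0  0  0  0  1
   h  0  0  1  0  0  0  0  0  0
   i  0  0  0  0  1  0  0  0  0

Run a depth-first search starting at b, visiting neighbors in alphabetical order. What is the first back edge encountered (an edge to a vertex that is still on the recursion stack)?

g→i

DFS from b (visiting neighbors in alphabetical order); mark gray on enter, black on exit:
b gray
  a gray
    d gray
    d black
    f gray
    f black
    h gray
      c gray
      c black
    h black
    i gray
      e gray
        g gray
          g→c: c black — skip
          g→d: d black — skip
          g→i: i is gray → back edge
First back edge: g → i.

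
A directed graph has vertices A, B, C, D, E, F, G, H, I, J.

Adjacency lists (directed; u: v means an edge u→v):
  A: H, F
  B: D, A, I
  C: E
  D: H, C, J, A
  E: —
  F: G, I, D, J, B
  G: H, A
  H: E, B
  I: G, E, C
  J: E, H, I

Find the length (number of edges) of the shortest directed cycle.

For each vertex v, BFS finds the shortest path from v back to v.
The shortest such closed walk is F → D → A → F, length 3.

3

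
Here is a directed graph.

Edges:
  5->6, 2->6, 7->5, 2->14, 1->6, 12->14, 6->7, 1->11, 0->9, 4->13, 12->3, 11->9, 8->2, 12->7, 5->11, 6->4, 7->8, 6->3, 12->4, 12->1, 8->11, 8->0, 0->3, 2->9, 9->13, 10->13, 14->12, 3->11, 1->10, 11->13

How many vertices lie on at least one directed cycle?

A vertex is on a directed cycle iff it belongs to a strongly connected component of size ≥ 2 (or has a self-loop).
The vertices on cycles are {1, 2, 5, 6, 7, 8, 12, 14} — 8 in total.

8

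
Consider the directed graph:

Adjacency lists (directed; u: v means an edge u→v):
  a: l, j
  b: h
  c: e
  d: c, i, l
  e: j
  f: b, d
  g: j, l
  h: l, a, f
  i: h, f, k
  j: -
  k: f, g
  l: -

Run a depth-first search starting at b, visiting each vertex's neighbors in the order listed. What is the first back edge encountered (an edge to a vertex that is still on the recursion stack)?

f->b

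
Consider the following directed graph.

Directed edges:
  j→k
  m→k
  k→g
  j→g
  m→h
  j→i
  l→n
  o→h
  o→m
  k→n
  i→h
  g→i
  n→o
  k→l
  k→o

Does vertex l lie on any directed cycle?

Yes

l is on a cycle iff l can reach itself via ≥1 edge.
l → n → o → m → k → l — yes.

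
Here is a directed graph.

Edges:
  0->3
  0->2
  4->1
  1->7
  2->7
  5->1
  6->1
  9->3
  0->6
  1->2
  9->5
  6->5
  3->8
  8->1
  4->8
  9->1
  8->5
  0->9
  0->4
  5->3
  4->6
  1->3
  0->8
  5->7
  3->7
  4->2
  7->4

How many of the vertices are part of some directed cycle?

8

A vertex is on a directed cycle iff it belongs to a strongly connected component of size ≥ 2 (or has a self-loop).
The vertices on cycles are {1, 2, 3, 4, 5, 6, 7, 8} — 8 in total.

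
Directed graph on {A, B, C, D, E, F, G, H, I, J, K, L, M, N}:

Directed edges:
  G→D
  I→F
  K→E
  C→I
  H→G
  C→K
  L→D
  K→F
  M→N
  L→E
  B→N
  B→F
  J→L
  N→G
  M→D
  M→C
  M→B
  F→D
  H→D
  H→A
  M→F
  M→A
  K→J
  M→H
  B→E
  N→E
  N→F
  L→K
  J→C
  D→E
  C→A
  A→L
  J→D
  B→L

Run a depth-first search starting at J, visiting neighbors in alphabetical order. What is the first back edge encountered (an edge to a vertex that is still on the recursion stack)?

DFS from J (visiting neighbors in alphabetical order); mark gray on enter, black on exit:
J gray
  C gray
    A gray
      L gray
        D gray
          E gray
          E black
        D black
        L→E: E black — skip
        K gray
          K→E: E black — skip
          F gray
            F→D: D black — skip
          F black
          K→J: J is gray → back edge
First back edge: K → J.

K->J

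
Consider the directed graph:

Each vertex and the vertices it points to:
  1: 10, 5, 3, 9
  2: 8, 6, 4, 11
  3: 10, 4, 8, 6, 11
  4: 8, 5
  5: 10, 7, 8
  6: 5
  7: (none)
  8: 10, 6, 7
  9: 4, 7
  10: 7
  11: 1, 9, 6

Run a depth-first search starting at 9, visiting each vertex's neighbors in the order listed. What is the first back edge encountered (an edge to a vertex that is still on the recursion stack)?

5->8

DFS from 9 (visiting each vertex's neighbors in the order listed); mark gray on enter, black on exit:
9 gray
  4 gray
    8 gray
      10 gray
        7 gray
        7 black
      10 black
      6 gray
        5 gray
          5→10: 10 black — skip
          5→7: 7 black — skip
          5→8: 8 is gray → back edge
First back edge: 5 → 8.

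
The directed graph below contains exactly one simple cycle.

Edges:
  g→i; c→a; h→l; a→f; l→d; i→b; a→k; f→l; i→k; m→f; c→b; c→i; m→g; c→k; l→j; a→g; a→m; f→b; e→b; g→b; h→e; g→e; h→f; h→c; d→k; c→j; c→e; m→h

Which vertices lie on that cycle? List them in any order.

DFS with gray/black marking from a:
a gray
  g gray
    e gray
      b gray
      b black
    e black
    i gray
      k gray
      k black
      i→b: b black — skip
    i black
    g→b: b black — skip
  g black
  f gray
    l gray
      d gray
        d→k: k black — skip
      d black
      j gray
      j black
    l black
    f→b: b black — skip
  f black
  a→k: k black — skip
  m gray
    m→g: g black — skip
    m→f: f black — skip
    h gray
      h→e: e black — skip
      c gray
        c→k: k black — skip
        c→i: i black — skip
        c→e: e black — skip
        c→a: a is gray → back edge
Back edge closes the cycle a → m → h → c → a; its vertices are {a, c, h, m}.

a, c, h, m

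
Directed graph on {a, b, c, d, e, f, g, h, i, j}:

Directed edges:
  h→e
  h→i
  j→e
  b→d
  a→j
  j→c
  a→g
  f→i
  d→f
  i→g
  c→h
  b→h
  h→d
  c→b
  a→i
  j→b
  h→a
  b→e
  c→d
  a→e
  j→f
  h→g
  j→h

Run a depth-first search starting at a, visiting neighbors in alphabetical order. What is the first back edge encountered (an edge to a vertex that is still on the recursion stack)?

DFS from a (visiting neighbors in alphabetical order); mark gray on enter, black on exit:
a gray
  e gray
  e black
  g gray
  g black
  i gray
    i→g: g black — skip
  i black
  j gray
    b gray
      d gray
        f gray
          f→i: i black — skip
        f black
      d black
      b→e: e black — skip
      h gray
        h→a: a is gray → back edge
First back edge: h → a.

h→a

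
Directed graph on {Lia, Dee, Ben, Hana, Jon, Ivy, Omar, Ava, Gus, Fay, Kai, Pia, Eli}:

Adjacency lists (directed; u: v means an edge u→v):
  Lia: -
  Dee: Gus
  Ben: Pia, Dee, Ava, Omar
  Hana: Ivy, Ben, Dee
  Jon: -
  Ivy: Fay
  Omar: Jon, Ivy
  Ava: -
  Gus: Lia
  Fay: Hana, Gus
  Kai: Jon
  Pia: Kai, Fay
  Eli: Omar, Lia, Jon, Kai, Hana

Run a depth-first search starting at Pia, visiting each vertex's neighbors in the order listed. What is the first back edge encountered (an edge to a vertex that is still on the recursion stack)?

Ivy->Fay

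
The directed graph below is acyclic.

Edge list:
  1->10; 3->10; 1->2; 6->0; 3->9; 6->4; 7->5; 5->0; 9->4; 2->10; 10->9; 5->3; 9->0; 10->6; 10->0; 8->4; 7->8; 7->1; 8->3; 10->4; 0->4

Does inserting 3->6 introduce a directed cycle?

No

Adding 3→6 creates a cycle iff 6 can already reach 3.
Explore from 6: no path reaches 3. The graph stays acyclic.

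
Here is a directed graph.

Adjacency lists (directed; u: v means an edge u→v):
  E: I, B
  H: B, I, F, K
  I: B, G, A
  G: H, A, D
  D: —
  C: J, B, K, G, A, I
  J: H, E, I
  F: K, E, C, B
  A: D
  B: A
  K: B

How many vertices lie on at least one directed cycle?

7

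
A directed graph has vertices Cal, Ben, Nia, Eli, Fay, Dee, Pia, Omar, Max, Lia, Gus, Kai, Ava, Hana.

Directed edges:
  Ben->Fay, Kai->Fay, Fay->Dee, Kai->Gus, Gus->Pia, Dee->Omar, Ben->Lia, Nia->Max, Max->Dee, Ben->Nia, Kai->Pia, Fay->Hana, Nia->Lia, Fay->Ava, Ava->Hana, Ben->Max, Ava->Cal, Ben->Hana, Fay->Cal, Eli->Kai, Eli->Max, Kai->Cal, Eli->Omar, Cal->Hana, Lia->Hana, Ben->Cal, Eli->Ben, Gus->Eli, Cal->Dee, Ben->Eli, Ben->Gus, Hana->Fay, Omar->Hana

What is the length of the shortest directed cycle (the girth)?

For each vertex v, BFS finds the shortest path from v back to v.
The shortest such closed walk is Ben → Eli → Ben, length 2.

2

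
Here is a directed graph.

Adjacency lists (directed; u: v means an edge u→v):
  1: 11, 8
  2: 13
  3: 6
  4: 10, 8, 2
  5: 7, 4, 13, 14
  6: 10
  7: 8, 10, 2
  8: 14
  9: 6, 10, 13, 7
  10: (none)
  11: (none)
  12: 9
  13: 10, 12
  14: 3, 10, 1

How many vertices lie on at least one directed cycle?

8

A vertex is on a directed cycle iff it belongs to a strongly connected component of size ≥ 2 (or has a self-loop).
The vertices on cycles are {1, 2, 7, 8, 9, 12, 13, 14} — 8 in total.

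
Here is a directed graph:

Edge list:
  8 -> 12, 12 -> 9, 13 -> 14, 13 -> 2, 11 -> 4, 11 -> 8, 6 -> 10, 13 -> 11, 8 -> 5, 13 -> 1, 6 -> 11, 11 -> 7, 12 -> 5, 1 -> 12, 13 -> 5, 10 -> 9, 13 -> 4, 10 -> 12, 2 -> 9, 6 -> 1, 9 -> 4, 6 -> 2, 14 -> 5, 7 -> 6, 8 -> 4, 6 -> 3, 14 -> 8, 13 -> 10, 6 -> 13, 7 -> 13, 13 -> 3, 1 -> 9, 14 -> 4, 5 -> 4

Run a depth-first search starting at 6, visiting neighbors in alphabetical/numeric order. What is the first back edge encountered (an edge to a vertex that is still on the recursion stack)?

DFS from 6 (visiting neighbors in alphabetical/numeric order); mark gray on enter, black on exit:
6 gray
  1 gray
    9 gray
      4 gray
      4 black
    9 black
    12 gray
      5 gray
        5→4: 4 black — skip
      5 black
      12→9: 9 black — skip
    12 black
  1 black
  2 gray
    2→9: 9 black — skip
  2 black
  3 gray
  3 black
  10 gray
    10→9: 9 black — skip
    10→12: 12 black — skip
  10 black
  11 gray
    11→4: 4 black — skip
    7 gray
      7→6: 6 is gray → back edge
First back edge: 7 → 6.

7->6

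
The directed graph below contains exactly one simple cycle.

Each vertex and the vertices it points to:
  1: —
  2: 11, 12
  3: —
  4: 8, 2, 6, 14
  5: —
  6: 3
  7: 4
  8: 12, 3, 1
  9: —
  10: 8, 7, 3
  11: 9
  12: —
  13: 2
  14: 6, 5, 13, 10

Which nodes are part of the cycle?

DFS with gray/black marking from 4:
4 gray
  8 gray
    12 gray
    12 black
    3 gray
    3 black
    1 gray
    1 black
  8 black
  2 gray
    11 gray
      9 gray
      9 black
    11 black
    2→12: 12 black — skip
  2 black
  6 gray
    6→3: 3 black — skip
  6 black
  14 gray
    14→6: 6 black — skip
    5 gray
    5 black
    13 gray
      13→2: 2 black — skip
    13 black
    10 gray
      10→8: 8 black — skip
      7 gray
        7→4: 4 is gray → back edge
Back edge closes the cycle 4 → 14 → 10 → 7 → 4; its vertices are {4, 7, 10, 14}.

4, 7, 10, 14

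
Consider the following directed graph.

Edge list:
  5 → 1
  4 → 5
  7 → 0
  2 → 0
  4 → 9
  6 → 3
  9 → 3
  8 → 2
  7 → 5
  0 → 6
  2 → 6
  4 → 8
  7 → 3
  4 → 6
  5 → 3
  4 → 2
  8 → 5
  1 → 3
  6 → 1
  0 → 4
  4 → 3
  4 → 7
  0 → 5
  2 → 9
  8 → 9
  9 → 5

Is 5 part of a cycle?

5 lies on a cycle iff there is a path from 5 back to itself.
Exploring from 5, it never reaches itself; equivalently, its strongly connected component is a singleton.

No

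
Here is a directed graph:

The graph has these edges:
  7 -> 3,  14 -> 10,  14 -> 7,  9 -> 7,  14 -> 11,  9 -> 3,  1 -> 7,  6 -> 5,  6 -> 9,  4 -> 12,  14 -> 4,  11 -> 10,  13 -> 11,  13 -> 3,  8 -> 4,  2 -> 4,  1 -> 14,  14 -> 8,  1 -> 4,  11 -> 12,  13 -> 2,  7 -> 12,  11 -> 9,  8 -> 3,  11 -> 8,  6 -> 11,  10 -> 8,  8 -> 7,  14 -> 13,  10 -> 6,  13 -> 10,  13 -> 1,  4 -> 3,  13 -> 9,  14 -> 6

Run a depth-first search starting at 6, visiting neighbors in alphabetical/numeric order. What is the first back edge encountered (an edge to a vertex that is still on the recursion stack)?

10->6

DFS from 6 (visiting neighbors in alphabetical/numeric order); mark gray on enter, black on exit:
6 gray
  5 gray
  5 black
  9 gray
    3 gray
    3 black
    7 gray
      7→3: 3 black — skip
      12 gray
      12 black
    7 black
  9 black
  11 gray
    8 gray
      8→3: 3 black — skip
      4 gray
        4→3: 3 black — skip
        4→12: 12 black — skip
      4 black
      8→7: 7 black — skip
    8 black
    11→9: 9 black — skip
    10 gray
      10→6: 6 is gray → back edge
First back edge: 10 → 6.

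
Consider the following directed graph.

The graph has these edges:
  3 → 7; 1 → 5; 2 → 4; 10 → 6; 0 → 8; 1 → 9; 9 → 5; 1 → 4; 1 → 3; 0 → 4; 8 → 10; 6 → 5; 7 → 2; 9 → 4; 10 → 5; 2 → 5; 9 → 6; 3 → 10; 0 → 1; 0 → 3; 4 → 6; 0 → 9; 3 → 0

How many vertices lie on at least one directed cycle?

A vertex is on a directed cycle iff it belongs to a strongly connected component of size ≥ 2 (or has a self-loop).
The vertices on cycles are {0, 1, 3} — 3 in total.

3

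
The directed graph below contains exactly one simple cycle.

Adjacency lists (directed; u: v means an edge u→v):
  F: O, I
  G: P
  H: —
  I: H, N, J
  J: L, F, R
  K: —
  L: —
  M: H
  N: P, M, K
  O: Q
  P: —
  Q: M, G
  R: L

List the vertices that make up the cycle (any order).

DFS with gray/black marking from F:
F gray
  O gray
    Q gray
      M gray
        H gray
        H black
      M black
      G gray
        P gray
        P black
      G black
    Q black
  O black
  I gray
    I→H: H black — skip
    N gray
      N→P: P black — skip
      N→M: M black — skip
      K gray
      K black
    N black
    J gray
      L gray
      L black
      J→F: F is gray → back edge
Back edge closes the cycle F → I → J → F; its vertices are {F, I, J}.

F, I, J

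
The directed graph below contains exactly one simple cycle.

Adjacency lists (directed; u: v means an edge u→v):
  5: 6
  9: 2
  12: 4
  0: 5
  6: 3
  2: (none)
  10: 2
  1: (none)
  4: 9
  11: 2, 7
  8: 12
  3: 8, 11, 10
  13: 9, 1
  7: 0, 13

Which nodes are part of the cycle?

DFS with gray/black marking from 3:
3 gray
  8 gray
    12 gray
      4 gray
        9 gray
          2 gray
          2 black
        9 black
      4 black
    12 black
  8 black
  11 gray
    11→2: 2 black — skip
    7 gray
      0 gray
        5 gray
          6 gray
            6→3: 3 is gray → back edge
Back edge closes the cycle 3 → 11 → 7 → 0 → 5 → 6 → 3; its vertices are {0, 3, 5, 6, 7, 11}.

0, 3, 5, 6, 7, 11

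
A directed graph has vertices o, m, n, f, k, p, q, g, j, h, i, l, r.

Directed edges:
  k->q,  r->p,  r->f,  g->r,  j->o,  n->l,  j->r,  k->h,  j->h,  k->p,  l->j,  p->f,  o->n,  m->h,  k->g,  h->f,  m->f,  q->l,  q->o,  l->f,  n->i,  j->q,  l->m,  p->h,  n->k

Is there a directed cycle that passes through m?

No

m lies on a cycle iff there is a path from m back to itself.
Exploring from m, it never reaches itself; equivalently, its strongly connected component is a singleton.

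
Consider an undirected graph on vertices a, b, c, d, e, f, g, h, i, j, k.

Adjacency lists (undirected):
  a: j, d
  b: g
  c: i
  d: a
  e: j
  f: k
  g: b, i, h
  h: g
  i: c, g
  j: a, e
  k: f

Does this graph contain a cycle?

DFS, tracking each vertex's parent; an edge to a visited non-parent vertex closes a cycle.
Start from k:
visit k (parent –)
  visit f (parent k)
    f–k: parent, skip
visit a (parent –)
  visit j (parent a)
    j–a: parent, skip
    visit e (parent j)
      e–j: parent, skip
  visit d (parent a)
    d–a: parent, skip
visit b (parent –)
  visit g (parent b)
    g–b: parent, skip
    visit i (parent g)
      visit c (parent i)
        c–i: parent, skip
      i–g: parent, skip
    visit h (parent g)
      h–g: parent, skip
No non-parent visited neighbor found — the graph is a forest.

No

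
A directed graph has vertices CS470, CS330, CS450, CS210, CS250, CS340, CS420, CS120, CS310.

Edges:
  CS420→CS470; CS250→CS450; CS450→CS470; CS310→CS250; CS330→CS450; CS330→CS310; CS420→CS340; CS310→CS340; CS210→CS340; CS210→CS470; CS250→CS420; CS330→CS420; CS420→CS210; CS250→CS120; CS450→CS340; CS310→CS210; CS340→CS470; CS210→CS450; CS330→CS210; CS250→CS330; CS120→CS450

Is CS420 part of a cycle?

No

CS420 lies on a cycle iff there is a path from CS420 back to itself.
Exploring from CS420, it never reaches itself; equivalently, its strongly connected component is a singleton.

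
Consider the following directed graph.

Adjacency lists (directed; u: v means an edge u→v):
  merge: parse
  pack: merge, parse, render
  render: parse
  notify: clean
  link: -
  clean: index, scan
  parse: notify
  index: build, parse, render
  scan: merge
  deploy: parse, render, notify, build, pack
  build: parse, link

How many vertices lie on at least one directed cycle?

8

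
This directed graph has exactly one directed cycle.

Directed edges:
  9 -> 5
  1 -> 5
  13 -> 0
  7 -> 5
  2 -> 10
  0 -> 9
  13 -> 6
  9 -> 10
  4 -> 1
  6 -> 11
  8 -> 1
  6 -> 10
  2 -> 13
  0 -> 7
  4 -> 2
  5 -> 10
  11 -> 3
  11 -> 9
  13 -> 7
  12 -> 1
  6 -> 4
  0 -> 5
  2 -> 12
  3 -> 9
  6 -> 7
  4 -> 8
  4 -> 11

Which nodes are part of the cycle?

2, 4, 6, 13

DFS with gray/black marking from 13:
13 gray
  6 gray
    11 gray
      3 gray
        9 gray
          5 gray
            10 gray
            10 black
          5 black
          9→10: 10 black — skip
        9 black
      3 black
      11→9: 9 black — skip
    11 black
    6→10: 10 black — skip
    7 gray
      7→5: 5 black — skip
    7 black
    4 gray
      1 gray
        1→5: 5 black — skip
      1 black
      8 gray
        8→1: 1 black — skip
      8 black
      2 gray
        2→13: 13 is gray → back edge
Back edge closes the cycle 13 → 6 → 4 → 2 → 13; its vertices are {2, 4, 6, 13}.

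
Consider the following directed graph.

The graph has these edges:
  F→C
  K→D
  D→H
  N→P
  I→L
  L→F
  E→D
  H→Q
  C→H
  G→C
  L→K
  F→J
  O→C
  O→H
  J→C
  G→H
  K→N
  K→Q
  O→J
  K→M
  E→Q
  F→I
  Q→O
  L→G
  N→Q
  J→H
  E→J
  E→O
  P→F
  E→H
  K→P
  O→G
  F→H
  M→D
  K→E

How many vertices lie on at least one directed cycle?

A vertex is on a directed cycle iff it belongs to a strongly connected component of size ≥ 2 (or has a self-loop).
The vertices on cycles are {C, F, G, H, I, J, K, L, N, O, P, Q} — 12 in total.

12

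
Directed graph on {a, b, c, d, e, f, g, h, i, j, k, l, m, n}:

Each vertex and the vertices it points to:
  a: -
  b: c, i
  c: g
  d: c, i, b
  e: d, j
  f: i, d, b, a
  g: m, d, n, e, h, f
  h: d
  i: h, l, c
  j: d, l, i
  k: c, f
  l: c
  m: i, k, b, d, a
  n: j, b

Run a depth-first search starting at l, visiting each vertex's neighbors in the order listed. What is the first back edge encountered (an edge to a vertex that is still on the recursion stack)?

d->c

DFS from l (visiting each vertex's neighbors in the order listed); mark gray on enter, black on exit:
l gray
  c gray
    g gray
      m gray
        i gray
          h gray
            d gray
              d→c: c is gray → back edge
First back edge: d → c.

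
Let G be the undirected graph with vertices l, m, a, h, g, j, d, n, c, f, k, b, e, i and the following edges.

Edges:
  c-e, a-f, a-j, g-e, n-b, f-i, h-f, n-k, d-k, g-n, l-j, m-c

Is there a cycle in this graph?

No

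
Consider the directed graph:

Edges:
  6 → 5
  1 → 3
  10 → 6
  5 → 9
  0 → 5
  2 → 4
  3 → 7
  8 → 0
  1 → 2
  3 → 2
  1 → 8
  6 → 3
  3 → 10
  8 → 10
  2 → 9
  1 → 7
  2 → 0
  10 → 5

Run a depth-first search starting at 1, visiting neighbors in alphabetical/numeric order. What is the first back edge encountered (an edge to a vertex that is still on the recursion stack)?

DFS from 1 (visiting neighbors in alphabetical/numeric order); mark gray on enter, black on exit:
1 gray
  2 gray
    0 gray
      5 gray
        9 gray
        9 black
      5 black
    0 black
    4 gray
    4 black
    2→9: 9 black — skip
  2 black
  3 gray
    3→2: 2 black — skip
    7 gray
    7 black
    10 gray
      10→5: 5 black — skip
      6 gray
        6→3: 3 is gray → back edge
First back edge: 6 → 3.

6->3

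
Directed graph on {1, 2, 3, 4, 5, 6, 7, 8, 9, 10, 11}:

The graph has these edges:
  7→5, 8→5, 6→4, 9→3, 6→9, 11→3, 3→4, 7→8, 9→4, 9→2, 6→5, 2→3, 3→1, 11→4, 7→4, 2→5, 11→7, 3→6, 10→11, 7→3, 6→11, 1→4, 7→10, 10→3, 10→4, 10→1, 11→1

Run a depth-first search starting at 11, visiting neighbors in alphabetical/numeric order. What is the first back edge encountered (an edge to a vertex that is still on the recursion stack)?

DFS from 11 (visiting neighbors in alphabetical/numeric order); mark gray on enter, black on exit:
11 gray
  1 gray
    4 gray
    4 black
  1 black
  3 gray
    3→1: 1 black — skip
    3→4: 4 black — skip
    6 gray
      6→4: 4 black — skip
      5 gray
      5 black
      9 gray
        2 gray
          2→3: 3 is gray → back edge
First back edge: 2 → 3.

2->3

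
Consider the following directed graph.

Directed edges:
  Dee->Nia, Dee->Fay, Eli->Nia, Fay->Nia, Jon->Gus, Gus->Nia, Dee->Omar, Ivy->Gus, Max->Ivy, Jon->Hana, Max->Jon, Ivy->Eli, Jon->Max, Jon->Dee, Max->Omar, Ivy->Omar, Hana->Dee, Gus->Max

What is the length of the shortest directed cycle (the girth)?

For each vertex v, BFS finds the shortest path from v back to v.
The shortest such closed walk is Max → Jon → Max, length 2.

2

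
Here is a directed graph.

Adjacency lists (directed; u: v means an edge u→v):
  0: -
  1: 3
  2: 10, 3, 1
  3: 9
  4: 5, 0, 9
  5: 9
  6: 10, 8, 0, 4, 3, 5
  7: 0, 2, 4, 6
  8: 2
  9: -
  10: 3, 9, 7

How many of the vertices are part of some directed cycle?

A vertex is on a directed cycle iff it belongs to a strongly connected component of size ≥ 2 (or has a self-loop).
The vertices on cycles are {2, 6, 7, 8, 10} — 5 in total.

5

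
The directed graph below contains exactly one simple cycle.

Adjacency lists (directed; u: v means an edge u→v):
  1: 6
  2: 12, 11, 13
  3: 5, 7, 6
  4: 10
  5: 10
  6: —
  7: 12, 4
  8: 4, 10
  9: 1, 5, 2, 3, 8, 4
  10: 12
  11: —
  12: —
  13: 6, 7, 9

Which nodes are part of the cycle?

2, 9, 13

DFS with gray/black marking from 13:
13 gray
  6 gray
  6 black
  7 gray
    12 gray
    12 black
    4 gray
      10 gray
        10→12: 12 black — skip
      10 black
    4 black
  7 black
  9 gray
    1 gray
      1→6: 6 black — skip
    1 black
    5 gray
      5→10: 10 black — skip
    5 black
    2 gray
      2→12: 12 black — skip
      11 gray
      11 black
      2→13: 13 is gray → back edge
Back edge closes the cycle 13 → 9 → 2 → 13; its vertices are {2, 9, 13}.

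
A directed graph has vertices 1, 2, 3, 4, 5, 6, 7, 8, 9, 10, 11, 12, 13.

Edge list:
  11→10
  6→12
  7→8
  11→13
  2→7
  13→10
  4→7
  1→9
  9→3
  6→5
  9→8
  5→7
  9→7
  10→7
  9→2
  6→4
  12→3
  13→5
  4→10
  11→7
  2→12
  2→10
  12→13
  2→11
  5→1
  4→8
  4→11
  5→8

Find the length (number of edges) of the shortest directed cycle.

For each vertex v, BFS finds the shortest path from v back to v.
The shortest such closed walk is 12 → 13 → 5 → 1 → 9 → 2 → 12, length 6.

6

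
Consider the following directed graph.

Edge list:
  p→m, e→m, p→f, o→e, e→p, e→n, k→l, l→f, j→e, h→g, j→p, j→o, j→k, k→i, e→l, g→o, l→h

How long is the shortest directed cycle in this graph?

5

For each vertex v, BFS finds the shortest path from v back to v.
The shortest such closed walk is o → e → l → h → g → o, length 5.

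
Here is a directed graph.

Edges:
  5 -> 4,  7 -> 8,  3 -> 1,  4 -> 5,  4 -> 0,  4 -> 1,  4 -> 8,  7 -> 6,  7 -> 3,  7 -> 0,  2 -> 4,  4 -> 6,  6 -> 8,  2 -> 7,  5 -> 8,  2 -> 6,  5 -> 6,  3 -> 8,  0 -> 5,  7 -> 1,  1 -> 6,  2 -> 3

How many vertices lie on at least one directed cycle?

3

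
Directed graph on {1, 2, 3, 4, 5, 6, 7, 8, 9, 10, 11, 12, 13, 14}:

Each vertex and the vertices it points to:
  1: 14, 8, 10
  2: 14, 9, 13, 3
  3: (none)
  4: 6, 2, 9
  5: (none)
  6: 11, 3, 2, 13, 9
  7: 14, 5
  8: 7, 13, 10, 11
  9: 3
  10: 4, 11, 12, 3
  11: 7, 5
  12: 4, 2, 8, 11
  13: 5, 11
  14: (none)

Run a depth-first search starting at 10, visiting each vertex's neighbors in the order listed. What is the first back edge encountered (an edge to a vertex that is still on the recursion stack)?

DFS from 10 (visiting each vertex's neighbors in the order listed); mark gray on enter, black on exit:
10 gray
  4 gray
    6 gray
      11 gray
        7 gray
          14 gray
          14 black
          5 gray
          5 black
        7 black
        11→5: 5 black — skip
      11 black
      3 gray
      3 black
      2 gray
        2→14: 14 black — skip
        9 gray
          9→3: 3 black — skip
        9 black
        13 gray
          13→5: 5 black — skip
          13→11: 11 black — skip
        13 black
        2→3: 3 black — skip
      2 black
      6→13: 13 black — skip
      6→9: 9 black — skip
    6 black
    4→2: 2 black — skip
    4→9: 9 black — skip
  4 black
  10→11: 11 black — skip
  12 gray
    12→4: 4 black — skip
    12→2: 2 black — skip
    8 gray
      8→7: 7 black — skip
      8→13: 13 black — skip
      8→10: 10 is gray → back edge
First back edge: 8 → 10.

8→10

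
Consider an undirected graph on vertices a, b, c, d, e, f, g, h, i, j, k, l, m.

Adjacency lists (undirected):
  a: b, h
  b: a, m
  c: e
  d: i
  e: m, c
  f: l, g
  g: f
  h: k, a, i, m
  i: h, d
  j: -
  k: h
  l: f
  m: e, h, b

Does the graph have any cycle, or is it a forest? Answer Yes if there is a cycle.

Yes

DFS, tracking each vertex's parent; an edge to a visited non-parent vertex closes a cycle.
Start from k:
visit k (parent –)
  visit h (parent k)
    h–k: parent, skip
    visit a (parent h)
      visit b (parent a)
        b–a: parent, skip
        visit m (parent b)
          visit e (parent m)
            e–m: parent, skip
            visit c (parent e)
              c–e: parent, skip
          m–h: h visited and ≠ parent → cycle
Cycle: h – a – b – m – h.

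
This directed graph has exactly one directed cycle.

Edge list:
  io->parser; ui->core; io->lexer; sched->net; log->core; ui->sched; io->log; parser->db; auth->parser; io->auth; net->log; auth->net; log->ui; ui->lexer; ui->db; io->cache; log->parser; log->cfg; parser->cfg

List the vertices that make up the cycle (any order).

ui, log, net, sched

DFS with gray/black marking from log:
log gray
  parser gray
    db gray
    db black
    cfg gray
    cfg black
  parser black
  log→cfg: cfg black — skip
  core gray
  core black
  ui gray
    ui→core: core black — skip
    sched gray
      net gray
        net→log: log is gray → back edge
Back edge closes the cycle log → ui → sched → net → log; its vertices are {ui, log, net, sched}.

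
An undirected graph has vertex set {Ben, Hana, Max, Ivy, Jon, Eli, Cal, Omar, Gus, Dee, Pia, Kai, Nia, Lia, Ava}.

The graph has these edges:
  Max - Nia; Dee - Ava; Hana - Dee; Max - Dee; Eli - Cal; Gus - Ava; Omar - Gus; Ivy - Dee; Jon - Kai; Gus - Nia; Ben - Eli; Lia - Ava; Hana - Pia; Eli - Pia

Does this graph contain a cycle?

Yes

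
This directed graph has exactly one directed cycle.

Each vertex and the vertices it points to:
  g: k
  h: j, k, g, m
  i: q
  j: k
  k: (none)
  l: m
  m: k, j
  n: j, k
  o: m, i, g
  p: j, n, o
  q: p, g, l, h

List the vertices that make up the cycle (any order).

i, o, p, q

DFS with gray/black marking from q:
q gray
  p gray
    j gray
      k gray
      k black
    j black
    n gray
      n→j: j black — skip
      n→k: k black — skip
    n black
    o gray
      m gray
        m→k: k black — skip
        m→j: j black — skip
      m black
      i gray
        i→q: q is gray → back edge
Back edge closes the cycle q → p → o → i → q; its vertices are {i, o, p, q}.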